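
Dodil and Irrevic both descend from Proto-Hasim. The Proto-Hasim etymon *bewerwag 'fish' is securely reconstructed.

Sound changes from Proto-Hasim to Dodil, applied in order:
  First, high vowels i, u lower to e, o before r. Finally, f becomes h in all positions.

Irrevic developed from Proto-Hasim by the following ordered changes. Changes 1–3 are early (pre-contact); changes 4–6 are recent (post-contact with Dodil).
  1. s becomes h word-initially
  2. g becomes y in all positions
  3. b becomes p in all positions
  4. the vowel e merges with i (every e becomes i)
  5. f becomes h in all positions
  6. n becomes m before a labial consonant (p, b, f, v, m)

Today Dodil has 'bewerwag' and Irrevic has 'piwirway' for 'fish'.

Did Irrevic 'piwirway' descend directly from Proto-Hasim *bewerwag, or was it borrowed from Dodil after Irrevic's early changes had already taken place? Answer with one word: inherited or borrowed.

If inherited, *bewerwag would pass through all of Irrevic's changes:
Irrevic: *bewerwag
  bewerwag (rule 1 does not apply)
  bewerwag → bewerway   [unconditioned shift]
  bewerway → pewerway   [unconditioned shift]
  pewerway → piwirway   [vowel merger]
  piwirway (rule 5 does not apply)
  piwirway (rule 6 does not apply)
  giving Irrevic piwirway.
If borrowed from Dodil 'bewerwag' after the early changes, it would undergo only the recent ones:
  rule 4 (vowel merger): bewerwag → biwirwag
  rule 5 (unconditioned shift): no change (biwirwag)
  rule 6 (nasal place assimilation): no change (biwirwag)
  ⇒ as a loan: biwirwag
Irrevic 'piwirway' matches the inherited outcome exactly, so it is an inherited cognate, not a loan.

inherited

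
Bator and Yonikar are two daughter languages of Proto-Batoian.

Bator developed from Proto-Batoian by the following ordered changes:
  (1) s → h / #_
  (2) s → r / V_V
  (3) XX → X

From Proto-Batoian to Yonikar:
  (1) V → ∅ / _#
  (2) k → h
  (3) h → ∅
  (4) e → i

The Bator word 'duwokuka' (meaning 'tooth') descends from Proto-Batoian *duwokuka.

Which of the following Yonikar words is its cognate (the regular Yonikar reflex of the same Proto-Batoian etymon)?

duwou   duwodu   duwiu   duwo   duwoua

duwou

Yonikar: *duwokuka
  duwokuka → duwokuk   [apocope]
  duwokuk → duwohuh   [unconditioned shift]
  duwohuh → duwou   [h-loss]
  duwou (rule 4 does not apply)
  giving Yonikar duwou.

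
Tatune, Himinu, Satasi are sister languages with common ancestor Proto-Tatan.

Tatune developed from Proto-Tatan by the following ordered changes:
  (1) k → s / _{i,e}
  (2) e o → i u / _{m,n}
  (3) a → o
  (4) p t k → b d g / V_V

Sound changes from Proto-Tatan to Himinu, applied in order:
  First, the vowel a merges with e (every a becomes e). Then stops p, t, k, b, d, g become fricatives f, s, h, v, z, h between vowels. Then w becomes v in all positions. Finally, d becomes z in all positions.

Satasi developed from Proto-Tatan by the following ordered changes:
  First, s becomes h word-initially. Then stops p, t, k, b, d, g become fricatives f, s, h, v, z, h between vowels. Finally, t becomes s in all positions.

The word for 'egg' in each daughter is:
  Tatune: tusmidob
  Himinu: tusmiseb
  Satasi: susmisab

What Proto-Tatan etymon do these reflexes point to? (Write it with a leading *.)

Position 7: Tatune has o, Himinu has e, Satasi has a. Satasi preserves a here (none of its changes turn any other segment into a), so the proto-segment is *a.
Position 6: Tatune has d, Himinu has s, Satasi has s. Taking the neighbouring segments as reconstructed: Tatune d could go back to *t or *d; Himinu s could go back to *t or *s; Satasi s could go back to *t or *s — the one source consistent with every daughter is *t.
Position 1: Tatune has t, Himinu has t, Satasi has s. Tatune preserves t here (none of its changes turn any other segment into t), so the proto-segment is *t.
The remaining positions agree across the daughters. Check the candidate against every language:
Tatune: *tusmitab
  tusmitab (rule 1 does not apply)
  tusmitab (rule 2 does not apply)
  tusmitab → tusmitob   [vowel merger]
  tusmitob → tusmidob   [intervocalic voicing]
  giving Tatune tusmidob.
Himinu: *tusmitab > tusmiteb > tusmiseb  (by vowel merger, intervocalic lenition)
Satasi: start from *tusmitab.
  rule 1: no change — tusmitab
  rule 2 (intervocalic lenition): tusmitab → tusmisab
  rule 3 (unconditioned shift): tusmisab → susmisab
  ⇒ Satasi susmisab
No other proto-form is consistent with every reflex, so the reconstruction is *tusmitab.

*tusmitab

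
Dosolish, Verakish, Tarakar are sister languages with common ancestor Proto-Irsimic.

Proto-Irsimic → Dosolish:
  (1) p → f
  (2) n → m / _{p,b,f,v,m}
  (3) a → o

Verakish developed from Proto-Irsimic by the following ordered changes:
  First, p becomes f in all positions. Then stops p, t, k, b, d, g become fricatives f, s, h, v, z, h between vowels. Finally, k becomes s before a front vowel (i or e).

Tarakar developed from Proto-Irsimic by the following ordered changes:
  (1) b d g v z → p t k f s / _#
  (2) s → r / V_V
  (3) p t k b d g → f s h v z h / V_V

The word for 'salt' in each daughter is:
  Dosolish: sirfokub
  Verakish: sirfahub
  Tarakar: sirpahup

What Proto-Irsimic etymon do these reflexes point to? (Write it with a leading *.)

Position 5: Dosolish has o, Verakish has a, Tarakar has a. Verakish preserves a here (none of its changes turn any other segment into a), so the proto-segment is *a.
Position 4: Dosolish has f, Verakish has f, Tarakar has p. Taking the neighbouring segments as reconstructed: Dosolish f could go back to *p or *f; Verakish f could go back to *p or *f; Tarakar p can only go back to *p — the one source consistent with every daughter is *p.
Position 8: Dosolish has b, Verakish has b, Tarakar has p. Dosolish preserves b here (none of its changes turn any other segment into b), so the proto-segment is *b.
This points to *sirpakub. Verify forward in each daughter:
Dosolish: start from *sirpakub.
  rule 1 (unconditioned shift): sirpakub → sirfakub
  rule 2: no change — sirfakub
  rule 3 (vowel merger): sirfakub → sirfokub
  ⇒ Dosolish sirfokub
Verakish: start from *sirpakub.
  rule 1 (unconditioned shift): sirpakub → sirfakub
  rule 2 (intervocalic lenition): sirfakub → sirfahub
  rule 3: no change — sirfahub
  ⇒ Verakish sirfahub
Tarakar: *sirpakub > sirpakup > sirpahup  (by final devoicing, intervocalic lenition)
*sirpakub is the unique common source.

*sirpakub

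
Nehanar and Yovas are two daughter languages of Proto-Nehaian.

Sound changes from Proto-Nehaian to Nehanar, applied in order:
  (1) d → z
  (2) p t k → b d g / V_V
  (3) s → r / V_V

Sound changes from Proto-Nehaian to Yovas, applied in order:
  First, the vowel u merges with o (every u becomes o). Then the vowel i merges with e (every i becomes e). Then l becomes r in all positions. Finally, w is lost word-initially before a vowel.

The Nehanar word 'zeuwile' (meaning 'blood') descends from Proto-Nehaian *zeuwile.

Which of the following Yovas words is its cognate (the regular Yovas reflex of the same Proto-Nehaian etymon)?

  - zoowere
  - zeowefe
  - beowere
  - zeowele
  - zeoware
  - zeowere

Yovas: *zeuwile > zeowile > zeowele > zeowere  (by vowel merger, vowel merger, unconditioned shift)
Only 'zeowere' matches the regular Yovas development of *zeuwile.

zeowere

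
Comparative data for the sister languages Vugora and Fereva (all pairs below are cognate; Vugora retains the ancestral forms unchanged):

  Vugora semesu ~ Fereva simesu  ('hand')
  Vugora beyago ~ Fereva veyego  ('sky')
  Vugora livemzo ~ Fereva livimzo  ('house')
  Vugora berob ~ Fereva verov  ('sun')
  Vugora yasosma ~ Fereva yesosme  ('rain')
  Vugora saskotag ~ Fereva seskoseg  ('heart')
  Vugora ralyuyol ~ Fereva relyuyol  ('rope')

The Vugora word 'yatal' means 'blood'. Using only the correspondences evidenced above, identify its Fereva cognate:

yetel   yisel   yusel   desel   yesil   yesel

beyago ~ veyego, yasosma ~ yesosme — Vugora a corresponds to Fereva e after a consonant, before a consonant other than r, m, n, p, b, f, v.
saskotag ~ seskoseg — Vugora t corresponds to Fereva s between vowels (before a back vowel).
Applying these to Vugora 'yatal':
  yatal → yetal   (a→e after a consonant, before a consonant other than r, m, n, p, b, f, v)
  yetal → yesal   (t→s between vowels (before a back vowel))
  yesal → yesel   (a→e after a consonant, before a consonant other than r, m, n, p, b, f, v)
So the Fereva cognate is 'yesel'.

yesel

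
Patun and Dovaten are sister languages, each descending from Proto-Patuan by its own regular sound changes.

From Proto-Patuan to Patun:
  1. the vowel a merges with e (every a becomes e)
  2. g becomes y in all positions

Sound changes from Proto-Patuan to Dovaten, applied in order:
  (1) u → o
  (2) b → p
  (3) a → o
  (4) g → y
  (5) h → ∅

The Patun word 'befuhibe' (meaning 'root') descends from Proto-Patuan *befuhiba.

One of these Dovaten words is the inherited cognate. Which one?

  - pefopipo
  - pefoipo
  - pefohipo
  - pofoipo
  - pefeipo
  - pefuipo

Dovaten: *befuhiba > befohiba > pefohipa > pefohipo > pefoipo  (by vowel merger, unconditioned shift, vowel merger, h-loss)
The other candidates each miss or misapply at least one Dovaten change.

pefoipo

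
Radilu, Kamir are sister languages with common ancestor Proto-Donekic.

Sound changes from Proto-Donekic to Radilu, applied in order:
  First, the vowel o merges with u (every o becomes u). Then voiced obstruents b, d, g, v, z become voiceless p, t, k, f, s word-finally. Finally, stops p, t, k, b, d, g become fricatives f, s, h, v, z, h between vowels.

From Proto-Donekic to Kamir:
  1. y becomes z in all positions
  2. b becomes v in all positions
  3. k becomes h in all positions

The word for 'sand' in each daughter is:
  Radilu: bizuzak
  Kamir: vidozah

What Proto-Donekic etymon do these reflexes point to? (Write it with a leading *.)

Position 7: Radilu has k, Kamir has h. Taking the neighbouring segments as reconstructed: Radilu k could go back to *k or *g; Kamir h could go back to *k or *h — the one source consistent with every daughter is *k.
Position 4: Radilu has u, Kamir has o. Kamir preserves o here (none of its changes turn any other segment into o), so the proto-segment is *o.
Continuing position by position gives *bidozak; check it forward:
Radilu: start from *bidozak.
  rule 1 (vowel merger): bidozak → biduzak
  rule 2: no change — biduzak
  rule 3 (intervocalic lenition): biduzak → bizuzak
  ⇒ Radilu bizuzak
Kamir: *bidozak > vidozak > vidozah  (by unconditioned shift, unconditioned shift)
No other proto-form is consistent with every reflex, so the reconstruction is *bidozak.

*bidozak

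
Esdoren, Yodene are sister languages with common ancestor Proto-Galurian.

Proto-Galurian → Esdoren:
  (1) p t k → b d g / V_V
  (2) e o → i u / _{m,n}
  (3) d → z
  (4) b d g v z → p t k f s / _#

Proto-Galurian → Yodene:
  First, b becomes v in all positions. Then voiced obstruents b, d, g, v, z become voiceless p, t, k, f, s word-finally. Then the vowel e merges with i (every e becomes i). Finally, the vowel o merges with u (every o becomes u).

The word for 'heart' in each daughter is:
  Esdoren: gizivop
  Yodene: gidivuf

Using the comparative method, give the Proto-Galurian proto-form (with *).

*gidivob

Position 6: Esdoren has o, Yodene has u. Esdoren preserves o here (none of its changes turn any other segment into o), so the proto-segment is *o.
Position 3: Esdoren has z, Yodene has d. Yodene preserves d here (none of its changes turn any other segment into d), so the proto-segment is *d.
This points to *gidivob. Verify forward in each daughter:
Esdoren: *gidivob
  gidivob (rule 1 does not apply)
  gidivob (rule 2 does not apply)
  gidivob → gizivob   [unconditioned shift]
  gizivob → gizivop   [final devoicing]
  giving Esdoren gizivop.
Yodene: *gidivob
  gidivob → gidivov   [unconditioned shift]
  gidivov → gidivof   [final devoicing]
  gidivof (rule 3 does not apply)
  gidivof → gidivuf   [vowel merger]
  giving Yodene gidivuf.
No other proto-form is consistent with every reflex, so the reconstruction is *gidivob.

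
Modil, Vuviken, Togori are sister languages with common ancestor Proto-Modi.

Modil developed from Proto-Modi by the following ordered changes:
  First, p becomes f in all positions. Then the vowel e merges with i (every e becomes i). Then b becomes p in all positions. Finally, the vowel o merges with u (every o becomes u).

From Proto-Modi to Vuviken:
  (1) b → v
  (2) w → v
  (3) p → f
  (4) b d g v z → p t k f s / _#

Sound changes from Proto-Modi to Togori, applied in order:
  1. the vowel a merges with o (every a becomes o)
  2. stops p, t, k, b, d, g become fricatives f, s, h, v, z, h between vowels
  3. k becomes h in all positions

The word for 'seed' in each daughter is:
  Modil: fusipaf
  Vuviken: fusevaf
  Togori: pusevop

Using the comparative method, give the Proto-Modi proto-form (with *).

Position 1: Modil has f, Vuviken has f, Togori has p. Togori preserves p here (none of its changes turn any other segment into p), so the proto-segment is *p.
Position 5: Modil has p, Vuviken has v, Togori has v. In Modil, p can only continue *b, so the proto-segment is *b.
Verify the candidate proto-form against each daughter:
Modil: *pusebap > fusebaf > fusibaf > fusipaf  (by unconditioned shift, vowel merger, unconditioned shift)
Vuviken: *pusebap > pusevap > fusevaf  (by unconditioned shift, unconditioned shift)
Togori: *pusebap
  pusebap → pusebop   [vowel merger]
  pusebop → pusevop   [intervocalic lenition]
  pusevop (rule 3 does not apply)
  giving Togori pusevop.
*pusebap is the unique common source.

*pusebap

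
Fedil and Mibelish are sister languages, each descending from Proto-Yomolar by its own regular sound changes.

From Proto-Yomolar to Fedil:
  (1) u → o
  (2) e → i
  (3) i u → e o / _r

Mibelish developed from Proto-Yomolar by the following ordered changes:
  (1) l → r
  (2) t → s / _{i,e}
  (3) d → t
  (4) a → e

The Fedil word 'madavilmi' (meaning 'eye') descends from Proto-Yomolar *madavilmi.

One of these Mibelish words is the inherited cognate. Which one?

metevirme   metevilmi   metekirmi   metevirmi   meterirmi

metevirmi

Mibelish: *madavilmi > madavirmi > matavirmi > metevirmi  (by unconditioned shift, unconditioned shift, vowel merger)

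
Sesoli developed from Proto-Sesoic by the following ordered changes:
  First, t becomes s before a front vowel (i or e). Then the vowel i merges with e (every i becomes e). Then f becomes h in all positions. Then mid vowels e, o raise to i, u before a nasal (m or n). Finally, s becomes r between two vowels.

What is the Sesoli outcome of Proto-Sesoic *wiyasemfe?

weyarimhe

Sesoli: *wiyasemfe > weyasemfe > weyasemhe > weyasimhe > weyarimhe  (by vowel merger, unconditioned shift, pre-nasal raising, rhotacism)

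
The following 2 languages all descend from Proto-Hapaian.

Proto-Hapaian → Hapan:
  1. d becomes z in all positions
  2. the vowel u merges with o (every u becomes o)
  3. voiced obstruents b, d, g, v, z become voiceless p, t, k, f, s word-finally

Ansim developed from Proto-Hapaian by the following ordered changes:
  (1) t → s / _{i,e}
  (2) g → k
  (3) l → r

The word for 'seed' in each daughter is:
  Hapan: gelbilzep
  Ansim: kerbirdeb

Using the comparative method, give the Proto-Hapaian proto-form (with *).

*gelbildeb

Position 1: Hapan has g, Ansim has k. Hapan preserves g here (none of its changes turn any other segment into g), so the proto-segment is *g.
Position 3: Hapan has l, Ansim has r. Hapan preserves l here (none of its changes turn any other segment into l), so the proto-segment is *l.
Position 9: Hapan has p, Ansim has b. Ansim preserves b here (none of its changes turn any other segment into b), so the proto-segment is *b.
Continuing position by position gives *gelbildeb; check it forward:
Hapan: *gelbildeb > gelbilzeb > gelbilzep  (by unconditioned shift, final devoicing)
Ansim: start from *gelbildeb.
  rule 1: no change — gelbildeb
  rule 2 (unconditioned shift): gelbildeb → kelbildeb
  rule 3 (unconditioned shift): kelbildeb → kerbirdeb
  ⇒ Ansim kerbirdeb
Only *gelbildeb yields all of Hapan gelbilzep, Ansim kerbirdeb.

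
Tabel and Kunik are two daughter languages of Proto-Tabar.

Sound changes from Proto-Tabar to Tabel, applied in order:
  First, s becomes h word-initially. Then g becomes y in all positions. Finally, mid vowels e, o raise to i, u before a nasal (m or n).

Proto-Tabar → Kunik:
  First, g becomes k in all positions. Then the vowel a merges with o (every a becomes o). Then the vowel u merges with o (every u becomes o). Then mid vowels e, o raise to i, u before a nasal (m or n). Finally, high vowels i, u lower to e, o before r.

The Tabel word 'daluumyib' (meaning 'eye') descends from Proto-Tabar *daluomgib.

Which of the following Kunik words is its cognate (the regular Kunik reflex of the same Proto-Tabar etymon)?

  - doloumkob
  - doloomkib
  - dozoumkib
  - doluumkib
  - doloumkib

doloumkib

Kunik: *daluomgib
  daluomgib → daluomkib   [unconditioned shift]
  daluomkib → doluomkib   [vowel merger]
  doluomkib → doloomkib   [vowel merger]
  doloomkib → doloumkib   [pre-nasal raising]
  doloumkib (rule 5 does not apply)
  giving Kunik doloumkib.
The other candidates each miss or misapply at least one Kunik change.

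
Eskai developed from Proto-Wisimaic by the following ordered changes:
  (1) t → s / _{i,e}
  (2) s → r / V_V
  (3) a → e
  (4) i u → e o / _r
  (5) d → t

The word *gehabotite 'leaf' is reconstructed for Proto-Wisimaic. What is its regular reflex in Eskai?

Eskai: start from *gehabotite.
  rule 1 (palatalisation): gehabotite → gehabosise
  rule 2 (rhotacism): gehabosise → gehaborire
  rule 3 (vowel merger): gehaborire → geheborire
  rule 4 (pre-rhotic lowering): geheborire → geheborere
  rule 5: no change — geheborere
  ⇒ Eskai geheborere

geheborere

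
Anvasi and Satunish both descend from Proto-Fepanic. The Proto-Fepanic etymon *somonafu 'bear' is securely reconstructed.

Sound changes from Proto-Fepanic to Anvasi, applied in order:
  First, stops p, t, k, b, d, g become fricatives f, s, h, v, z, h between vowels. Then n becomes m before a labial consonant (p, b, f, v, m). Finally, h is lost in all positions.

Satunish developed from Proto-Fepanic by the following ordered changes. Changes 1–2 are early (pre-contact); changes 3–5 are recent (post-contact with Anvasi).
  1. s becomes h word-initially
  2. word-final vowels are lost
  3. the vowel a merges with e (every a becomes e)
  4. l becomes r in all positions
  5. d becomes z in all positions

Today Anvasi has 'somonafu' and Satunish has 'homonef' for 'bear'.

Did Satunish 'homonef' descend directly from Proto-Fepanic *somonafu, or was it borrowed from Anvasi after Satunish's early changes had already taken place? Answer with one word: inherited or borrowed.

inherited

If inherited, *somonafu would pass through all of Satunish's changes:
Satunish: *somonafu > homonafu > homonaf > homonef  (by debuccalisation, apocope, vowel merger)
If borrowed from Anvasi 'somonafu' after the early changes, it would undergo only the recent ones:
  rule 3 (vowel merger): somonafu → somonefu
  rule 4 (unconditioned shift): no change (somonefu)
  rule 5 (unconditioned shift): no change (somonefu)
  ⇒ as a loan: somonefu
Satunish 'homonef' matches the inherited outcome exactly, so it is an inherited cognate, not a loan.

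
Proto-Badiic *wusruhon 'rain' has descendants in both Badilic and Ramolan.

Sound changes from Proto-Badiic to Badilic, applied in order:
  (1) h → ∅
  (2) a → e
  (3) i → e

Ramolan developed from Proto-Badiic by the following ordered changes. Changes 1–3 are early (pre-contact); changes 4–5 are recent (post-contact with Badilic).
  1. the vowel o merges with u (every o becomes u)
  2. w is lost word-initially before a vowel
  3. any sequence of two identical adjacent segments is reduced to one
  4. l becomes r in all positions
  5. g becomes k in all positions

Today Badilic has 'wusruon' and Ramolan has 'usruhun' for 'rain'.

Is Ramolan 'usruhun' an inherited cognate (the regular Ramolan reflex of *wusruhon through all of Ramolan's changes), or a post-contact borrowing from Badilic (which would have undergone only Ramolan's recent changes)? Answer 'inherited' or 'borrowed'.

inherited

If inherited, *wusruhon would pass through all of Ramolan's changes:
Ramolan: start from *wusruhon.
  rule 1 (vowel merger): wusruhon → wusruhun
  rule 2 (glide loss): wusruhun → usruhun
  rule 3: no change — usruhun
  rule 4: no change — usruhun
  rule 5: no change — usruhun
  ⇒ Ramolan usruhun
If borrowed from Badilic 'wusruon' after the early changes, it would undergo only the recent ones:
  rule 4 (unconditioned shift): no change (wusruon)
  rule 5 (unconditioned shift): no change (wusruon)
  ⇒ as a loan: wusruon
Ramolan 'usruhun' matches the inherited outcome exactly, so it is an inherited cognate, not a loan.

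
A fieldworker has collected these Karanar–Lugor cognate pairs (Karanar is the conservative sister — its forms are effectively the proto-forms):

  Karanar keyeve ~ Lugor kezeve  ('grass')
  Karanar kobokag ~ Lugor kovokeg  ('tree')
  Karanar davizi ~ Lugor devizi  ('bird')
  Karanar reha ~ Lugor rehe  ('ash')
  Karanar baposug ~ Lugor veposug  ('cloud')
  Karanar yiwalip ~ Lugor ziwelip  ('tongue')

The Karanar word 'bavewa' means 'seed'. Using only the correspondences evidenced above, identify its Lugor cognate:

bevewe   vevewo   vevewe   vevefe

baposug ~ veposug — Karanar b corresponds to Lugor v word-initially before a back vowel.
davizi ~ devizi — Karanar a corresponds to Lugor e after a consonant, before a labial obstruent.
reha ~ rehe — Karanar a corresponds to Lugor e word-finally.
Applying these to Karanar 'bavewa':
  bavewa → vavewa   (b→v word-initially before a back vowel)
  vavewa → vevewa   (a→e after a consonant, before a labial obstruent)
  vevewa → vevewe   (a→e word-finally)
So the Lugor cognate is 'vevewe'.

vevewe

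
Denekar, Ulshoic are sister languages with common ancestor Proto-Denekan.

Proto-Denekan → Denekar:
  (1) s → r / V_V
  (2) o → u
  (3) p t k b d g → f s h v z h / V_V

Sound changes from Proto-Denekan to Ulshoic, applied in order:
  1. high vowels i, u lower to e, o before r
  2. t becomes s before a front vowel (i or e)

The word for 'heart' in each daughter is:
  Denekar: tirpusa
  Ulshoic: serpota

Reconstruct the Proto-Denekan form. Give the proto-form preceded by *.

*tirpota

Position 1: Denekar has t, Ulshoic has s. Denekar preserves t here (none of its changes turn any other segment into t), so the proto-segment is *t.
Position 5: Denekar has u, Ulshoic has o. Taking the neighbouring segments as reconstructed: Denekar u could go back to *o or *u; Ulshoic o can only go back to *o — the one source consistent with every daughter is *o.
Position 2: Denekar has i, Ulshoic has e. Denekar preserves i here (none of its changes turn any other segment into i), so the proto-segment is *i.
Verify the candidate proto-form against each daughter:
Denekar: *tirpota > tirputa > tirpusa  (by vowel merger, intervocalic lenition)
Ulshoic: start from *tirpota.
  rule 1 (pre-rhotic lowering): tirpota → terpota
  rule 2 (palatalisation): terpota → serpota
  ⇒ Ulshoic serpota
Only *tirpota yields all of Denekar tirpusa, Ulshoic serpota.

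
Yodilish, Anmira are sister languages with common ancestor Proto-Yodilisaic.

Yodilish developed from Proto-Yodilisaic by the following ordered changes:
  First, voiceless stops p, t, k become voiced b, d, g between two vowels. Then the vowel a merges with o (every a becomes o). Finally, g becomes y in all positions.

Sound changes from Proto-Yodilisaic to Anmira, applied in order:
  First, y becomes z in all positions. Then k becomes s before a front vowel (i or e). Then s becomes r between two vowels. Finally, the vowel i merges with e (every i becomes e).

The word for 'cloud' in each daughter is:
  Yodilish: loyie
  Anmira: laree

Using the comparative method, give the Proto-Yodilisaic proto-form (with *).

Position 4: Yodilish has i, Anmira has e. Yodilish preserves i here (none of its changes turn any other segment into i), so the proto-segment is *i.
Position 2: Yodilish has o, Anmira has a. Anmira preserves a here (none of its changes turn any other segment into a), so the proto-segment is *a.
This points to *lakie. Verify forward in each daughter:
Yodilish: *lakie
  lakie → lagie   [intervocalic voicing]
  lagie → logie   [vowel merger]
  logie → loyie   [unconditioned shift]
  giving Yodilish loyie.
Anmira: *lakie > lasie > larie > laree  (by palatalisation, rhotacism, vowel merger)
*lakie is the unique common source.

*lakie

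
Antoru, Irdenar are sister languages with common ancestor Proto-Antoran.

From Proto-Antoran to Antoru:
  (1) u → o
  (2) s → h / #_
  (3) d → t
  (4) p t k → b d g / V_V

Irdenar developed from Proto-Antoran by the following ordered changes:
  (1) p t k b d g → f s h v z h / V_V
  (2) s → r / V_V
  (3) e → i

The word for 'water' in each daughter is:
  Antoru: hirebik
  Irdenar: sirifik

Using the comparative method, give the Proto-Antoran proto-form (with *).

Position 4: Antoru has e, Irdenar has i. Antoru preserves e here (none of its changes turn any other segment into e), so the proto-segment is *e.
Position 5: Antoru has b, Irdenar has f. Taking the neighbouring segments as reconstructed: Antoru b could go back to *p or *b; Irdenar f could go back to *p or *f — the one source consistent with every daughter is *p.
This points to *sirepik. Verify forward in each daughter:
Antoru: start from *sirepik.
  rule 1: no change — sirepik
  rule 2 (debuccalisation): sirepik → hirepik
  rule 3: no change — hirepik
  rule 4 (intervocalic voicing): hirepik → hirebik
  ⇒ Antoru hirebik
Irdenar: *sirepik > sirefik > sirifik  (by intervocalic lenition, vowel merger)
No other proto-form is consistent with every reflex, so the reconstruction is *sirepik.

*sirepik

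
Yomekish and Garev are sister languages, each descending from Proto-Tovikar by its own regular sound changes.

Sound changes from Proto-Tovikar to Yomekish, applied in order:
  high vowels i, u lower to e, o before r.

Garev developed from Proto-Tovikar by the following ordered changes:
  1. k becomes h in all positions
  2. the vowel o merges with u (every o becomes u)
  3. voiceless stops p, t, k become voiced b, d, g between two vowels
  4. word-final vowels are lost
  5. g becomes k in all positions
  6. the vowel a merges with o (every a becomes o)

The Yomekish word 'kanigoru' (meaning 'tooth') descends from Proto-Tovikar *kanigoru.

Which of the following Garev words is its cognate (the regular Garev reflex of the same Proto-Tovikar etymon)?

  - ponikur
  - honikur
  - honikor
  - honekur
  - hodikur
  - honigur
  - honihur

Garev: *kanigoru
  kanigoru → hanigoru   [unconditioned shift]
  hanigoru → haniguru   [vowel merger]
  haniguru (rule 3 does not apply)
  haniguru → hanigur   [apocope]
  hanigur → hanikur   [unconditioned shift]
  hanikur → honikur   [vowel merger]
  giving Garev honikur.
Only 'honikur' matches the regular Garev development of *kanigoru.

honikur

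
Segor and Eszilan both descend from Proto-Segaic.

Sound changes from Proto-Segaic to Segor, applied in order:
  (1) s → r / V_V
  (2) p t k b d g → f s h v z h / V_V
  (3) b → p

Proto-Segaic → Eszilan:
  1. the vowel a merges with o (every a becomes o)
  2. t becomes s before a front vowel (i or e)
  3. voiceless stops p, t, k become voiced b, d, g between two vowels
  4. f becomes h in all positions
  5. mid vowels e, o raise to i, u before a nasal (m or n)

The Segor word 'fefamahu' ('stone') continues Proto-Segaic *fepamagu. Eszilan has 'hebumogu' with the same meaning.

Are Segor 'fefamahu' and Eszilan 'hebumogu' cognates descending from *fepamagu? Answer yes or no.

yes

Derive the expected Eszilan reflex of *fepamagu:
Eszilan: *fepamagu > fepomogu > febomogu > hebomogu > hebumogu  (by vowel merger, intervocalic voicing, unconditioned shift, pre-nasal raising)
Eszilan 'hebumogu' matches the regular reflex exactly, so the pair is cognate.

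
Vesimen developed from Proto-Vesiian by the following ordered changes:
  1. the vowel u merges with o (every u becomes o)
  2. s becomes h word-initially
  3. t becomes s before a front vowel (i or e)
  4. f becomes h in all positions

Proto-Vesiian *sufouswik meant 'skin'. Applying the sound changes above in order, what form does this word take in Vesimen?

hohooswik

Vesimen: *sufouswik
  sufouswik → sofooswik   [vowel merger]
  sofooswik → hofooswik   [debuccalisation]
  hofooswik (rule 3 does not apply)
  hofooswik → hohooswik   [unconditioned shift]
  giving Vesimen hohooswik.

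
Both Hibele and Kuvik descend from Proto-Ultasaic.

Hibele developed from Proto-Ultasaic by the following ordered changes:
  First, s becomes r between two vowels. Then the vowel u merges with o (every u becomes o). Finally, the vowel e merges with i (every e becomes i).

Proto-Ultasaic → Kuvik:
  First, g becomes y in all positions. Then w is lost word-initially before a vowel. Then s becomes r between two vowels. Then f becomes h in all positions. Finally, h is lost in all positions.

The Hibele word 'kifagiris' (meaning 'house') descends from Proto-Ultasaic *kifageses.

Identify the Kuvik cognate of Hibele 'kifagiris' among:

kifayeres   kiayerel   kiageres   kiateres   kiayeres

Kuvik: start from *kifageses.
  rule 1 (unconditioned shift): kifageses → kifayeses
  rule 2: no change — kifayeses
  rule 3 (rhotacism): kifayeses → kifayeres
  rule 4 (unconditioned shift): kifayeres → kihayeres
  rule 5 (h-loss): kihayeres → kiayeres
  ⇒ Kuvik kiayeres
Among the options, 'kiayeres' alone shows every Kuvik change applied in order.

kiayeres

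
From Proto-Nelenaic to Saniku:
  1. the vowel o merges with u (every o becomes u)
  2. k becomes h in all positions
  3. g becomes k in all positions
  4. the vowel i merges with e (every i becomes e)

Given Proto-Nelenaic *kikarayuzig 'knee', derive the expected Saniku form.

Saniku: start from *kikarayuzig.
  rule 1: no change — kikarayuzig
  rule 2 (unconditioned shift): kikarayuzig → hiharayuzig
  rule 3 (unconditioned shift): hiharayuzig → hiharayuzik
  rule 4 (vowel merger): hiharayuzik → heharayuzek
  ⇒ Saniku heharayuzek

heharayuzek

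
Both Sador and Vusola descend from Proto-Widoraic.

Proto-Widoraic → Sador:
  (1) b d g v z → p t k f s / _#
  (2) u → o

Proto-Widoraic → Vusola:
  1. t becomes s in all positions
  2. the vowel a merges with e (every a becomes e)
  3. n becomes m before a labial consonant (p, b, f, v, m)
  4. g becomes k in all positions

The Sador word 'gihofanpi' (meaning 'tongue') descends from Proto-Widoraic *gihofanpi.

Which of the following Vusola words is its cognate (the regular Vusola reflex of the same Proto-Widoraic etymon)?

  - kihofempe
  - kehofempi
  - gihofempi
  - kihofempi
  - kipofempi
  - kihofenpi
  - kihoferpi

Vusola: start from *gihofanpi.
  rule 1: no change — gihofanpi
  rule 2 (vowel merger): gihofanpi → gihofenpi
  rule 3 (nasal place assimilation): gihofenpi → gihofempi
  rule 4 (unconditioned shift): gihofempi → kihofempi
  ⇒ Vusola kihofempi
Among the options, 'kihofempi' alone shows every Vusola change applied in order.

kihofempi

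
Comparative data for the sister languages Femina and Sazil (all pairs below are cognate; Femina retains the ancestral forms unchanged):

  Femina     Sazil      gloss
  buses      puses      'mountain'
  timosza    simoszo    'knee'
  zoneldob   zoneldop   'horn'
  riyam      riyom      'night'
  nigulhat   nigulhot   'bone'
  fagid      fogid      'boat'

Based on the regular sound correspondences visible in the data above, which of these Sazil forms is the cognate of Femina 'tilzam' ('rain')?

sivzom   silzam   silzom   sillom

silzom

timosza ~ simoszo — Femina t corresponds to Sazil s word-initially before a front vowel.
riyam ~ riyom — Femina a corresponds to Sazil o after a consonant, before a nasal.
Applying these to Femina 'tilzam':
  tilzam → silzam   (t→s word-initially before a front vowel)
  silzam → silzom   (a→o after a consonant, before a nasal)
So the Sazil cognate is 'silzom'.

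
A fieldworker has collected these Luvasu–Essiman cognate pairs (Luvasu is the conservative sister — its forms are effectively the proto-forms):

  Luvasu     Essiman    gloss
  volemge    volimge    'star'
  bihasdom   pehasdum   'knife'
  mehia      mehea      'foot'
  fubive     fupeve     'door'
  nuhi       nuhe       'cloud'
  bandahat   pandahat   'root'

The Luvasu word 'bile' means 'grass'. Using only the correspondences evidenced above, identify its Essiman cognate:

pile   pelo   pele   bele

pele

bihasdom ~ pehasdum — Luvasu b corresponds to Essiman p word-initially before a front vowel.
bihasdom ~ pehasdum — Luvasu i corresponds to Essiman e after a consonant, before a consonant other than r, m, n, p, b, f, v.
Applying these to Luvasu 'bile':
  bile → pile   (b→p word-initially before a front vowel)
  pile → pele   (i→e after a consonant, before a consonant other than r, m, n, p, b, f, v)
So the Essiman cognate is 'pele'.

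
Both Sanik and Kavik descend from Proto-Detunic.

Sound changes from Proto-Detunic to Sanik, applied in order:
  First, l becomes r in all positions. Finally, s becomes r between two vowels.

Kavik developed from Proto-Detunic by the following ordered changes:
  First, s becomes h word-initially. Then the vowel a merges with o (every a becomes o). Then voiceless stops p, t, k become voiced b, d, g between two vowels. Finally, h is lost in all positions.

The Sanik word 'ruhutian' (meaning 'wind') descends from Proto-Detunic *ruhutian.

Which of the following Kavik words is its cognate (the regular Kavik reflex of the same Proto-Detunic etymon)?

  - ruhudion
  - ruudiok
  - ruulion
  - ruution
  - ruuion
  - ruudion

Kavik: *ruhutian > ruhution > ruhudion > ruudion  (by vowel merger, intervocalic voicing, h-loss)
Among the options, 'ruudion' alone shows every Kavik change applied in order.

ruudion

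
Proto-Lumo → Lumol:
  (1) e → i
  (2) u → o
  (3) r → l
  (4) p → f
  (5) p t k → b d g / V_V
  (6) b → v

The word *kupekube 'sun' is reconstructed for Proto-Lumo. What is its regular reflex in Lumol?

kofigovi

Lumol: *kupekube
  kupekube → kupikubi   [vowel merger]
  kupikubi → kopikobi   [vowel merger]
  kopikobi (rule 3 does not apply)
  kopikobi → kofikobi   [unconditioned shift]
  kofikobi → kofigobi   [intervocalic voicing]
  kofigobi → kofigovi   [unconditioned shift]
  giving Lumol kofigovi.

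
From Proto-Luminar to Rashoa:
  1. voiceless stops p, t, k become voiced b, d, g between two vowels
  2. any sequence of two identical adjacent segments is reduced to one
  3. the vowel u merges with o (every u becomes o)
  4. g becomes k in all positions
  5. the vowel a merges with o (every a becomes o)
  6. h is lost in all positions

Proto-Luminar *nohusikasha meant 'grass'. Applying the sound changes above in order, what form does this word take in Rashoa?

Rashoa: *nohusikasha > nohusigasha > nohosigasha > nohosikasha > nohosikosho > noosikoso  (by intervocalic voicing, vowel merger, unconditioned shift, vowel merger, h-loss)

noosikoso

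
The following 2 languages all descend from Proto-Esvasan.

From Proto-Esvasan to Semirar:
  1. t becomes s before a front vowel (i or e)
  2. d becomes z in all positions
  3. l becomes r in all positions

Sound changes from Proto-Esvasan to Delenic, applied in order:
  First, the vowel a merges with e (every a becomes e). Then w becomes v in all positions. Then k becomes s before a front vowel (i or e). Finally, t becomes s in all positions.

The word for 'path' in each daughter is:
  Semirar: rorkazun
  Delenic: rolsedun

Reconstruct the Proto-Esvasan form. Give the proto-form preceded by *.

*rolkadun

Position 6: Semirar has z, Delenic has d. Delenic preserves d here (none of its changes turn any other segment into d), so the proto-segment is *d.
Position 3: Semirar has r, Delenic has l. Delenic preserves l here (none of its changes turn any other segment into l), so the proto-segment is *l.
Continuing position by position gives *rolkadun; check it forward:
Semirar: *rolkadun > rolkazun > rorkazun  (by unconditioned shift, unconditioned shift)
Delenic: start from *rolkadun.
  rule 1 (vowel merger): rolkadun → rolkedun
  rule 2: no change — rolkedun
  rule 3 (palatalisation): rolkedun → rolsedun
  rule 4: no change — rolsedun
  ⇒ Delenic rolsedun
No other proto-form is consistent with every reflex, so the reconstruction is *rolkadun.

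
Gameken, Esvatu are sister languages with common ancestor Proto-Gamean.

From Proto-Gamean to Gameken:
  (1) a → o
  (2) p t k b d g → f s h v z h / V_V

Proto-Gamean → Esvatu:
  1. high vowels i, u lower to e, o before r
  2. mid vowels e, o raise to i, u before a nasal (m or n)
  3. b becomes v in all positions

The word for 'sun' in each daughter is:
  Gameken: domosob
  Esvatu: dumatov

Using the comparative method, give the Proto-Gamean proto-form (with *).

*domatob

Position 4: Gameken has o, Esvatu has a. Esvatu preserves a here (none of its changes turn any other segment into a), so the proto-segment is *a.
Position 5: Gameken has s, Esvatu has t. Esvatu preserves t here (none of its changes turn any other segment into t), so the proto-segment is *t.
Continuing position by position gives *domatob; check it forward:
Gameken: start from *domatob.
  rule 1 (vowel merger): domatob → domotob
  rule 2 (intervocalic lenition): domotob → domosob
  ⇒ Gameken domosob
Esvatu: *domatob
  domatob (rule 1 does not apply)
  domatob → dumatob   [pre-nasal raising]
  dumatob → dumatov   [unconditioned shift]
  giving Esvatu dumatov.
No other proto-form is consistent with every reflex, so the reconstruction is *domatob.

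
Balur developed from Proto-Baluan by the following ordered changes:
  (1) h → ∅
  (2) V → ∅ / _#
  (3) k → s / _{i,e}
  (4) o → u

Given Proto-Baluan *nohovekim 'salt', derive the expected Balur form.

Balur: *nohovekim > noovekim > noovesim > nuuvesim  (by h-loss, palatalisation, vowel merger)

nuuvesim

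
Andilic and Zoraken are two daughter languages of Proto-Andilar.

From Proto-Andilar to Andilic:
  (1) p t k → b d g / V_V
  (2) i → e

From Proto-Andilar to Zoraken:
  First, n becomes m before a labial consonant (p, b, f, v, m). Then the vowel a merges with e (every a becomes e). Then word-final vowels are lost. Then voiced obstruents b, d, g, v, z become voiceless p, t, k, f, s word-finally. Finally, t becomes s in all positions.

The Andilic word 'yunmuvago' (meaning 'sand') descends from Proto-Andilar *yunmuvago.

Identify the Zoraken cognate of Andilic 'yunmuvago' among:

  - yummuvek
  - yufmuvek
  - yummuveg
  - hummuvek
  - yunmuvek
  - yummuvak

Zoraken: *yunmuvago > yummuvago > yummuvego > yummuveg > yummuvek  (by nasal place assimilation, vowel merger, apocope, final devoicing)
Only 'yummuvek' matches the regular Zoraken development of *yunmuvago.

yummuvek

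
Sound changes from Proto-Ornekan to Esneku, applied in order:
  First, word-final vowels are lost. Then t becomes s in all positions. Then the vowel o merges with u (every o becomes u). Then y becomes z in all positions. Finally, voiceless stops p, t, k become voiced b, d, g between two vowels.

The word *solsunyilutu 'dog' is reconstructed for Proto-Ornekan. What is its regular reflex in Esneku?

Esneku: start from *solsunyilutu.
  rule 1 (apocope): solsunyilutu → solsunyilut
  rule 2 (unconditioned shift): solsunyilut → solsunyilus
  rule 3 (vowel merger): solsunyilus → sulsunyilus
  rule 4 (unconditioned shift): sulsunyilus → sulsunzilus
  rule 5: no change — sulsunzilus
  ⇒ Esneku sulsunzilus

sulsunzilus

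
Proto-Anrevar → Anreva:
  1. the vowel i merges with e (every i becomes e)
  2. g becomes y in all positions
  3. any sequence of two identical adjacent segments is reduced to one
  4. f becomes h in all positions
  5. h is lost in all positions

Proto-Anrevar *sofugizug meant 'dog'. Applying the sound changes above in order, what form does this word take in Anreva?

souyezuy

Anreva: *sofugizug > sofugezug > sofuyezuy > sohuyezuy > souyezuy  (by vowel merger, unconditioned shift, unconditioned shift, h-loss)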